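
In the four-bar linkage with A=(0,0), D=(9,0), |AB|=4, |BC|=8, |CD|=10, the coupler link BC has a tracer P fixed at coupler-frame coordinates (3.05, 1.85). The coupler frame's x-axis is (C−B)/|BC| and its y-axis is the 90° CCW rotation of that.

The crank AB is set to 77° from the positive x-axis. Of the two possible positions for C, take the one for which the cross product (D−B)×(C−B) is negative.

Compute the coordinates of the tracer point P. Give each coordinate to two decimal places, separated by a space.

A=(0,0), D=(9.00,0)
B = A + 4.00·(cos77°, sin77°) = (0.8998, 3.8975)
|BD| = 8.9891
circle(B,8.00) ∩ circle(D,10.00): a=2.4921, h=7.6019
  candidates: C₊=(6.4415,9.6672) cross=68.334; C₋=(-0.1506,-4.0333) cross=-68.334
  mode - wants cross < 0 → take C=(-0.1506,-4.0333) (cross=-68.334)
ex = (C−B)/|BC| = (-0.1313,-0.9913); ey = (0.9913,-0.1313)
P = B + 3.05·ex + 1.85·ey = (2.3333,0.6310)

2.33 0.63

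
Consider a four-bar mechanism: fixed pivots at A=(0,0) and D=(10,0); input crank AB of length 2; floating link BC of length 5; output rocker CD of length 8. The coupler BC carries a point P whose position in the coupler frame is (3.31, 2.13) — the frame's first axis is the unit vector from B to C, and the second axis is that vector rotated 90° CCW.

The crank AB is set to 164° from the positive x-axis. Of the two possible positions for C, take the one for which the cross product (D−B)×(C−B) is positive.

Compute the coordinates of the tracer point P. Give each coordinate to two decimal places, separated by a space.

0.04 3.96

A=(0,0), D=(10.00,0)
B = A + 2.00·(cos164°, sin164°) = (-1.9225, 0.5513)
|BD| = 11.9353
circle(B,5.00) ∩ circle(D,8.00): a=4.3338, h=2.4936
  candidates: C₊=(2.5218,2.8420) cross=29.762; C₋=(2.2915,-2.1398) cross=-29.762
  mode + wants cross > 0 → take C=(2.5218,2.8420) (cross=29.762)
ex = (C−B)/|BC| = (0.8889,0.4582); ey = (-0.4582,0.8889)
P = B + 3.31·ex + 2.13·ey = (0.0438,3.9611)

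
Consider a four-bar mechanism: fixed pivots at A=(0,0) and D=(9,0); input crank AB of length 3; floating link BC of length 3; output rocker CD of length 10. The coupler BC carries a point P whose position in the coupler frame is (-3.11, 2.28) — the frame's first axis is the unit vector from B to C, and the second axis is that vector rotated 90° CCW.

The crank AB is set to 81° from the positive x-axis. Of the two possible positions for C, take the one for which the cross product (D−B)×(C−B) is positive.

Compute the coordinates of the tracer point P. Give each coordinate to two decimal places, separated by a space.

A=(0,0), D=(9.00,0)
B = A + 3.00·(cos81°, sin81°) = (0.4693, 2.9631)
|BD| = 9.0306
circle(B,3.00) ∩ circle(D,10.00): a=-0.5231, h=2.9540
  candidates: C₊=(0.9444,5.9252) cross=26.677; C₋=(-0.9941,0.3442) cross=-26.677
  mode + wants cross > 0 → take C=(0.9444,5.9252) (cross=26.677)
ex = (C−B)/|BC| = (0.1584,0.9874); ey = (-0.9874,0.1584)
P = B + -3.11·ex + 2.28·ey = (-2.2745,0.2534)

-2.27 0.25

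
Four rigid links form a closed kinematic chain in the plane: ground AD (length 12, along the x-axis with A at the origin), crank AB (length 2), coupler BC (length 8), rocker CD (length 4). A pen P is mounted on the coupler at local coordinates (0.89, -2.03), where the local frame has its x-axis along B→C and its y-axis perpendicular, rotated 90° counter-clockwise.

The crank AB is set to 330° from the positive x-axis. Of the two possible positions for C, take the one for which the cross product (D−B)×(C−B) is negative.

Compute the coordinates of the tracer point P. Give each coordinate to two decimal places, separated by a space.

A=(0,0), D=(12.00,0)
B = A + 2.00·(cos330°, sin330°) = (1.7321, -1.0000)
|BD| = 10.3165
circle(B,8.00) ∩ circle(D,4.00): a=7.4846, h=2.8249
  candidates: C₊=(8.9076,2.5371) cross=29.144; C₋=(9.4553,-3.0861) cross=-29.144
  mode - wants cross < 0 → take C=(9.4553,-3.0861) (cross=-29.144)
ex = (C−B)/|BC| = (0.9654,-0.2608); ey = (0.2608,0.9654)
P = B + 0.89·ex + -2.03·ey = (2.0619,-3.1918)

2.06 -3.19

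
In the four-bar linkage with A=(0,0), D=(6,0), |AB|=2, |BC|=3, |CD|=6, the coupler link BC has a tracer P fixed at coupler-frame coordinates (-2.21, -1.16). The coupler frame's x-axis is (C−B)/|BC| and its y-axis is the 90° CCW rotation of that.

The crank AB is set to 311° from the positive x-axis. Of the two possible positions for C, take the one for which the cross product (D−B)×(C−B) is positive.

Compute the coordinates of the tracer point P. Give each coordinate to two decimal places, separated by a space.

3.25 -3.08

A=(0,0), D=(6.00,0)
B = A + 2.00·(cos311°, sin311°) = (1.3121, -1.5094)
|BD| = 4.9249
circle(B,3.00) ∩ circle(D,6.00): a=-0.2787, h=2.9870
  candidates: C₊=(0.1313,1.2484) cross=14.711; C₋=(1.9623,-4.4381) cross=-14.711
  mode + wants cross > 0 → take C=(0.1313,1.2484) (cross=14.711)
ex = (C−B)/|BC| = (-0.3936,0.9193); ey = (-0.9193,-0.3936)
P = B + -2.21·ex + -1.16·ey = (3.2483,-3.0845)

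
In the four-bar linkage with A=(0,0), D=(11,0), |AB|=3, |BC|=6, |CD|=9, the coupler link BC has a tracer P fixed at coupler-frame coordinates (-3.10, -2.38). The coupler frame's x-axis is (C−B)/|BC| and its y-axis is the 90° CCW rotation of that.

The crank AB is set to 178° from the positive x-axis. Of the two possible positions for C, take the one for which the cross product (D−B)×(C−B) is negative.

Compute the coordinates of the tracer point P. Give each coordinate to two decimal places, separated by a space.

A=(0,0), D=(11.00,0)
B = A + 3.00·(cos178°, sin178°) = (-2.9982, 0.1047)
|BD| = 13.9986
circle(B,6.00) ∩ circle(D,9.00): a=5.3920, h=2.6318
  candidates: C₊=(2.4133,2.6961) cross=36.842; C₋=(2.3740,-2.5674) cross=-36.842
  mode - wants cross < 0 → take C=(2.3740,-2.5674) (cross=-36.842)
ex = (C−B)/|BC| = (0.8954,-0.4454); ey = (0.4454,0.8954)
P = B + -3.10·ex + -2.38·ey = (-6.8337,-0.6457)

-6.83 -0.65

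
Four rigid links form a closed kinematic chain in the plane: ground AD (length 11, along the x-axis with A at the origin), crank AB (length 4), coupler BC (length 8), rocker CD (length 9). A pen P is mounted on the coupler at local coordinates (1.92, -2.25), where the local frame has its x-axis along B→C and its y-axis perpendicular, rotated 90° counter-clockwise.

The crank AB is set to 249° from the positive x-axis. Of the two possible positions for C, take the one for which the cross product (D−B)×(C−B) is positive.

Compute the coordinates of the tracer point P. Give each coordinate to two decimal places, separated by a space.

1.48 -3.20

A=(0,0), D=(11.00,0)
B = A + 4.00·(cos249°, sin249°) = (-1.4335, -3.7343)
|BD| = 12.9822
circle(B,8.00) ∩ circle(D,9.00): a=5.8363, h=5.4715
  candidates: C₊=(2.5823,3.1847) cross=71.032; C₋=(5.7301,-7.2957) cross=-71.032
  mode + wants cross > 0 → take C=(2.5823,3.1847) (cross=71.032)
ex = (C−B)/|BC| = (0.5020,0.8649); ey = (-0.8649,0.5020)
P = B + 1.92·ex + -2.25·ey = (1.4763,-3.2032)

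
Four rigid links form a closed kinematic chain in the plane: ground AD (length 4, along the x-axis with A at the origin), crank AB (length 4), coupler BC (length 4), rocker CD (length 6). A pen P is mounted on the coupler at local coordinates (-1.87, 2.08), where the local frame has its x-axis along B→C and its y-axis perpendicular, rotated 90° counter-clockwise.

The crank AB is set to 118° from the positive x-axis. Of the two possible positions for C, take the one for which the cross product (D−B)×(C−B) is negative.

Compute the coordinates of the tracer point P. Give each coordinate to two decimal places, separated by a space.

A=(0,0), D=(4.00,0)
B = A + 4.00·(cos118°, sin118°) = (-1.8779, 3.5318)
|BD| = 6.8573
circle(B,4.00) ∩ circle(D,6.00): a=1.9704, h=3.4810
  candidates: C₊=(1.6039,5.5008) cross=23.871; C₋=(-1.9818,-0.4669) cross=-23.871
  mode - wants cross < 0 → take C=(-1.9818,-0.4669) (cross=-23.871)
ex = (C−B)/|BC| = (-0.0260,-0.9997); ey = (0.9997,-0.0260)
P = B + -1.87·ex + 2.08·ey = (0.2500,5.3471)

0.25 5.35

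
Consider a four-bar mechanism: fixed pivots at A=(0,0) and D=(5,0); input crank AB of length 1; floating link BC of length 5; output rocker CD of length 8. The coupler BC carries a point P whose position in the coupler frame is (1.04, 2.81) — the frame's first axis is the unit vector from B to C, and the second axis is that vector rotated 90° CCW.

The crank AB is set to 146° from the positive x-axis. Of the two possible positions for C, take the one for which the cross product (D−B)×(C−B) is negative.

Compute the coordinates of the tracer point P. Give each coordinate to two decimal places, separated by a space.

1.76 -0.96

A=(0,0), D=(5.00,0)
B = A + 1.00·(cos146°, sin146°) = (-0.8290, 0.5592)
|BD| = 5.8558
circle(B,5.00) ∩ circle(D,8.00): a=-0.4021, h=4.9838
  candidates: C₊=(-0.7534,5.5586) cross=29.184; C₋=(-1.7053,-4.3634) cross=-29.184
  mode - wants cross < 0 → take C=(-1.7053,-4.3634) (cross=-29.184)
ex = (C−B)/|BC| = (-0.1752,-0.9845); ey = (0.9845,-0.1752)
P = B + 1.04·ex + 2.81·ey = (1.7552,-0.9571)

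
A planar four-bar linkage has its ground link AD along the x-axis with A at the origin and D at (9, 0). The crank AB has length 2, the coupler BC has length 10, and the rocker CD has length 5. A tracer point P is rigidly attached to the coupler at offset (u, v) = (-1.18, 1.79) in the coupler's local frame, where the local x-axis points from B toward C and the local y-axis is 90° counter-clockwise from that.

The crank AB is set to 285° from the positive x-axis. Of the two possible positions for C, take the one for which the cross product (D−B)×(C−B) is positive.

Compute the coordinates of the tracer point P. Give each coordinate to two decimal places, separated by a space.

A=(0,0), D=(9.00,0)
B = A + 2.00·(cos285°, sin285°) = (0.5176, -1.9319)
|BD| = 8.6996
circle(B,10.00) ∩ circle(D,5.00): a=8.6603, h=4.9998
  candidates: C₊=(7.8515,4.8663) cross=43.497; C₋=(10.0720,-4.8837) cross=-43.497
  mode + wants cross > 0 → take C=(7.8515,4.8663) (cross=43.497)
ex = (C−B)/|BC| = (0.7334,0.6798); ey = (-0.6798,0.7334)
P = B + -1.18·ex + 1.79·ey = (-1.5646,-1.4213)

-1.56 -1.42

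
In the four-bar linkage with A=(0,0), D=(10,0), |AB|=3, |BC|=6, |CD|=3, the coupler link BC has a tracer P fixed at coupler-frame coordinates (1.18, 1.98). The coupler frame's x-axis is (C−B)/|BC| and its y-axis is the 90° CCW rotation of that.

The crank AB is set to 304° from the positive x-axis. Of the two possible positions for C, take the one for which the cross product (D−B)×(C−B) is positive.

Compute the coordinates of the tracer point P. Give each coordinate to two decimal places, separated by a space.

1.82 -0.19

A=(0,0), D=(10.00,0)
B = A + 3.00·(cos304°, sin304°) = (1.6776, -2.4871)
|BD| = 8.6861
circle(B,6.00) ∩ circle(D,3.00): a=5.8973, h=1.1056
  candidates: C₊=(7.0114,0.2608) cross=9.603; C₋=(7.6445,-1.8578) cross=-9.603
  mode + wants cross > 0 → take C=(7.0114,0.2608) (cross=9.603)
ex = (C−B)/|BC| = (0.8890,0.4580); ey = (-0.4580,0.8890)
P = B + 1.18·ex + 1.98·ey = (1.8198,-0.1866)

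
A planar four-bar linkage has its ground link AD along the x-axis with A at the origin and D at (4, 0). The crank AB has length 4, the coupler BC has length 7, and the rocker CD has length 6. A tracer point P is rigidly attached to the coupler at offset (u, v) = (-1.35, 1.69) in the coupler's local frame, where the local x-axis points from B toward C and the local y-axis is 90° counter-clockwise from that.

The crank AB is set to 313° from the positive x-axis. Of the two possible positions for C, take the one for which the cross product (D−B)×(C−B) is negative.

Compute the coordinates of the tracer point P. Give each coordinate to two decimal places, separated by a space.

1.16 -1.43

A=(0,0), D=(4.00,0)
B = A + 4.00·(cos313°, sin313°) = (2.7280, -2.9254)
|BD| = 3.1900
circle(B,7.00) ∩ circle(D,6.00): a=3.6326, h=5.9837
  candidates: C₊=(-1.3109,2.7919) cross=19.088; C₋=(9.6639,-1.9801) cross=-19.088
  mode - wants cross < 0 → take C=(9.6639,-1.9801) (cross=-19.088)
ex = (C−B)/|BC| = (0.9908,0.1351); ey = (-0.1351,0.9908)
P = B + -1.35·ex + 1.69·ey = (1.1621,-1.4332)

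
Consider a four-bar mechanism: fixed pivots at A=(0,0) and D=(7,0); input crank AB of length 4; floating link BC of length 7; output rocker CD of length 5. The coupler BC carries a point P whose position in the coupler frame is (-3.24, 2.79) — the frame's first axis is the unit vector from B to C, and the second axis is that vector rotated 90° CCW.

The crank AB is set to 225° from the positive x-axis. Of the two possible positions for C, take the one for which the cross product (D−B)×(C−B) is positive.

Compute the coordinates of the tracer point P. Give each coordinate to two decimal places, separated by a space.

A=(0,0), D=(7.00,0)
B = A + 4.00·(cos225°, sin225°) = (-2.8284, -2.8284)
|BD| = 10.2273
circle(B,7.00) ∩ circle(D,5.00): a=6.2870, h=3.0780
  candidates: C₊=(2.3621,1.8682) cross=31.479; C₋=(4.0646,-4.0476) cross=-31.479
  mode + wants cross > 0 → take C=(2.3621,1.8682) (cross=31.479)
ex = (C−B)/|BC| = (0.7415,0.6709); ey = (-0.6709,0.7415)
P = B + -3.24·ex + 2.79·ey = (-7.1028,-2.9335)

-7.10 -2.93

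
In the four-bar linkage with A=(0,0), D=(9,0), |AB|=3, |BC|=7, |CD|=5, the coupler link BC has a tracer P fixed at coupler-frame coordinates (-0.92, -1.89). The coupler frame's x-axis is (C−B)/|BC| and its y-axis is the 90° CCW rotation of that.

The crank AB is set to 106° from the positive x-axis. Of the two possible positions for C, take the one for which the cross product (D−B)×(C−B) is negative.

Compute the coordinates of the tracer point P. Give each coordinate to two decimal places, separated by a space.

-2.78 2.11

A=(0,0), D=(9.00,0)
B = A + 3.00·(cos106°, sin106°) = (-0.8269, 2.8838)
|BD| = 10.2413
circle(B,7.00) ∩ circle(D,5.00): a=6.2924, h=3.0669
  candidates: C₊=(6.0744,4.0548) cross=31.409; C₋=(4.3473,-1.8309) cross=-31.409
  mode - wants cross < 0 → take C=(4.3473,-1.8309) (cross=-31.409)
ex = (C−B)/|BC| = (0.7392,-0.6735); ey = (0.6735,0.7392)
P = B + -0.92·ex + -1.89·ey = (-2.7799,2.1064)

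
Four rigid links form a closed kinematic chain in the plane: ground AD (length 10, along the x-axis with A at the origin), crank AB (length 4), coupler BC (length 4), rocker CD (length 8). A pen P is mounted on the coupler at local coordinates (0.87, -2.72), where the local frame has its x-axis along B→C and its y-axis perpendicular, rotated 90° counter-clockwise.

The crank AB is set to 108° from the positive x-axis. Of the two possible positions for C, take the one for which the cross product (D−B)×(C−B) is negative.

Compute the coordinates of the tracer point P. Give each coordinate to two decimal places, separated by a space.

-1.89 1.02

A=(0,0), D=(10.00,0)
B = A + 4.00·(cos108°, sin108°) = (-1.2361, 3.8042)
|BD| = 11.8626
circle(B,4.00) ∩ circle(D,8.00): a=3.9081, h=0.8523
  candidates: C₊=(2.7390,3.3582) cross=10.111; C₋=(2.1923,1.7436) cross=-10.111
  mode - wants cross < 0 → take C=(2.1923,1.7436) (cross=-10.111)
ex = (C−B)/|BC| = (0.8571,-0.5152); ey = (0.5152,0.8571)
P = B + 0.87·ex + -2.72·ey = (-1.8916,1.0247)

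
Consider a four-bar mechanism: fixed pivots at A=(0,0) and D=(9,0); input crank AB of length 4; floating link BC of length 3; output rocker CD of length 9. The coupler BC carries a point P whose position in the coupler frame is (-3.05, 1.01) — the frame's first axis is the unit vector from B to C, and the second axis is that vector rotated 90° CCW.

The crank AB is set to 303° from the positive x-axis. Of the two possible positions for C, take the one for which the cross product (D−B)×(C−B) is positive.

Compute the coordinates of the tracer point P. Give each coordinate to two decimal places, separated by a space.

3.59 -6.24

A=(0,0), D=(9.00,0)
B = A + 4.00·(cos303°, sin303°) = (2.1786, -3.3547)
|BD| = 7.6017
circle(B,3.00) ∩ circle(D,9.00): a=-0.9349, h=2.8506
  candidates: C₊=(0.0816,-1.2093) cross=21.669; C₋=(2.5976,-6.3253) cross=-21.669
  mode + wants cross > 0 → take C=(0.0816,-1.2093) (cross=21.669)
ex = (C−B)/|BC| = (-0.6990,0.7151); ey = (-0.7151,-0.6990)
P = B + -3.05·ex + 1.01·ey = (3.5882,-6.2418)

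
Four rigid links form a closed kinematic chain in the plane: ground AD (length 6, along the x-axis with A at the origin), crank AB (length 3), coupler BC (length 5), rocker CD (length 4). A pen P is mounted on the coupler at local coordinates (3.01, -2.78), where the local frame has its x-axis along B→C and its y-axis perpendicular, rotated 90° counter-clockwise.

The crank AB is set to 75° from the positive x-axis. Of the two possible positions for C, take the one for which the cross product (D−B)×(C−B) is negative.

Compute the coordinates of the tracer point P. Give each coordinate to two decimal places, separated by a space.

A=(0,0), D=(6.00,0)
B = A + 3.00·(cos75°, sin75°) = (0.7765, 2.8978)
|BD| = 5.9735
circle(B,5.00) ∩ circle(D,4.00): a=3.7401, h=3.3184
  candidates: C₊=(5.6568,3.9852) cross=19.822; C₋=(2.4372,-1.8184) cross=-19.822
  mode - wants cross < 0 → take C=(2.4372,-1.8184) (cross=-19.822)
ex = (C−B)/|BC| = (0.3321,-0.9432); ey = (0.9432,0.3321)
P = B + 3.01·ex + -2.78·ey = (-0.8459,-0.8647)

-0.85 -0.86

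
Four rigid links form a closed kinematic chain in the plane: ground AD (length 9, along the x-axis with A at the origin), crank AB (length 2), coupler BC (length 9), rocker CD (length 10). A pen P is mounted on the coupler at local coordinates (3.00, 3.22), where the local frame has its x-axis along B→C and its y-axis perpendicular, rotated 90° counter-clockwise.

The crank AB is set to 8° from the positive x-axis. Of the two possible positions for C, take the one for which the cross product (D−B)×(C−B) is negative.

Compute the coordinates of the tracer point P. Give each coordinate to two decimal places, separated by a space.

5.74 -2.01

A=(0,0), D=(9.00,0)
B = A + 2.00·(cos8°, sin8°) = (1.9805, 0.2783)
|BD| = 7.0250
circle(B,9.00) ∩ circle(D,10.00): a=2.1602, h=8.7369
  candidates: C₊=(4.4852,8.9228) cross=61.377; C₋=(3.7928,-8.5373) cross=-61.377
  mode - wants cross < 0 → take C=(3.7928,-8.5373) (cross=-61.377)
ex = (C−B)/|BC| = (0.2014,-0.9795); ey = (0.9795,0.2014)
P = B + 3.00·ex + 3.22·ey = (5.7387,-2.0118)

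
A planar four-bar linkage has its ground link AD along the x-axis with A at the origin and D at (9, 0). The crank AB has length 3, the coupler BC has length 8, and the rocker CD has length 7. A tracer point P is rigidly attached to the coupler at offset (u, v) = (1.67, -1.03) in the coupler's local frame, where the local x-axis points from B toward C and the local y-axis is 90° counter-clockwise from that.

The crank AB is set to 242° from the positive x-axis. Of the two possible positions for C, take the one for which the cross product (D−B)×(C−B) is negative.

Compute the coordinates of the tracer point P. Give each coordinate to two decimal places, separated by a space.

A=(0,0), D=(9.00,0)
B = A + 3.00·(cos242°, sin242°) = (-1.4084, -2.6488)
|BD| = 10.7402
circle(B,8.00) ∩ circle(D,7.00): a=6.0684, h=5.2129
  candidates: C₊=(3.1869,3.8997) cross=55.988; C₋=(5.7582,-6.2041) cross=-55.988
  mode - wants cross < 0 → take C=(5.7582,-6.2041) (cross=-55.988)
ex = (C−B)/|BC| = (0.8958,-0.4444); ey = (0.4444,0.8958)
P = B + 1.67·ex + -1.03·ey = (-0.3701,-4.3137)

-0.37 -4.31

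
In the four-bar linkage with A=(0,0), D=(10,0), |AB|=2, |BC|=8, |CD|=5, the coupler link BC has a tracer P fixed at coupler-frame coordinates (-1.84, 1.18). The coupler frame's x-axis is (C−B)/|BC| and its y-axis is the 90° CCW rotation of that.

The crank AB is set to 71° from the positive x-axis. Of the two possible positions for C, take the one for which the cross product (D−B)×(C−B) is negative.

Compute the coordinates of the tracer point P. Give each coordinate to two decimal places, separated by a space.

0.11 4.01

A=(0,0), D=(10.00,0)
B = A + 2.00·(cos71°, sin71°) = (0.6511, 1.8910)
|BD| = 9.5382
circle(B,8.00) ∩ circle(D,5.00): a=6.8135, h=4.1924
  candidates: C₊=(8.1606,4.6494) cross=39.988; C₋=(6.4982,-3.5690) cross=-39.988
  mode - wants cross < 0 → take C=(6.4982,-3.5690) (cross=-39.988)
ex = (C−B)/|BC| = (0.7309,-0.6825); ey = (0.6825,0.7309)
P = B + -1.84·ex + 1.18·ey = (0.1117,4.0093)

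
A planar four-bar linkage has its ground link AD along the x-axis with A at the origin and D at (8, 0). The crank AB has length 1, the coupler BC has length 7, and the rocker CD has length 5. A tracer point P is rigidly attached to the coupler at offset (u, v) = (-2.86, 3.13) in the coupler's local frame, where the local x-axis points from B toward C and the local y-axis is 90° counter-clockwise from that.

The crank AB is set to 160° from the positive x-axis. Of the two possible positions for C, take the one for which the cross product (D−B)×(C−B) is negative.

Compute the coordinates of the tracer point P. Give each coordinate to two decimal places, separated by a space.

-1.41 4.56

A=(0,0), D=(8.00,0)
B = A + 1.00·(cos160°, sin160°) = (-0.9397, 0.3420)
|BD| = 8.9462
circle(B,7.00) ∩ circle(D,5.00): a=5.8145, h=3.8977
  candidates: C₊=(5.0195,4.0146) cross=34.870; C₋=(4.7215,-3.7751) cross=-34.870
  mode - wants cross < 0 → take C=(4.7215,-3.7751) (cross=-34.870)
ex = (C−B)/|BC| = (0.8087,-0.5882); ey = (0.5882,0.8087)
P = B + -2.86·ex + 3.13·ey = (-1.4118,4.5555)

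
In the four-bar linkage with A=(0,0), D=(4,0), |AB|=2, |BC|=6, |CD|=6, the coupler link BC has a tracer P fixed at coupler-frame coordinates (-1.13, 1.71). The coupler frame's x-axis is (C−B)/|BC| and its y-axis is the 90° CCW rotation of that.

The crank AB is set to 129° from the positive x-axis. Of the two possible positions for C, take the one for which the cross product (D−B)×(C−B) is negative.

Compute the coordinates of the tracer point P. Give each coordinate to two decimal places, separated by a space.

0.21 2.98

A=(0,0), D=(4.00,0)
B = A + 2.00·(cos129°, sin129°) = (-1.2586, 1.5543)
|BD| = 5.4835
circle(B,6.00) ∩ circle(D,6.00): a=2.7418, h=5.3369
  candidates: C₊=(2.8834,5.8952) cross=29.265; C₋=(-0.1421,-4.3409) cross=-29.265
  mode - wants cross < 0 → take C=(-0.1421,-4.3409) (cross=-29.265)
ex = (C−B)/|BC| = (0.1861,-0.9825); ey = (0.9825,0.1861)
P = B + -1.13·ex + 1.71·ey = (0.2112,2.9828)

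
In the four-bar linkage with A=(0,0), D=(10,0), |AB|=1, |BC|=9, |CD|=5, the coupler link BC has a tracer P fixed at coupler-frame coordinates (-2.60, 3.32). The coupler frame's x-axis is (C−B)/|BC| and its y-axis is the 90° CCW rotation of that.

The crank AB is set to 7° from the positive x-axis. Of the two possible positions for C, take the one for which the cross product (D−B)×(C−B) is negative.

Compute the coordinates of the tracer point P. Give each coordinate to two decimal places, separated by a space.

0.62 4.32

A=(0,0), D=(10.00,0)
B = A + 1.00·(cos7°, sin7°) = (0.9925, 0.1219)
|BD| = 9.0083
circle(B,9.00) ∩ circle(D,5.00): a=7.6124, h=4.8012
  candidates: C₊=(8.6692,4.8196) cross=43.251; C₋=(8.5393,-4.7819) cross=-43.251
  mode - wants cross < 0 → take C=(8.5393,-4.7819) (cross=-43.251)
ex = (C−B)/|BC| = (0.8385,-0.5449); ey = (0.5449,0.8385)
P = B + -2.60·ex + 3.32·ey = (0.6213,4.3224)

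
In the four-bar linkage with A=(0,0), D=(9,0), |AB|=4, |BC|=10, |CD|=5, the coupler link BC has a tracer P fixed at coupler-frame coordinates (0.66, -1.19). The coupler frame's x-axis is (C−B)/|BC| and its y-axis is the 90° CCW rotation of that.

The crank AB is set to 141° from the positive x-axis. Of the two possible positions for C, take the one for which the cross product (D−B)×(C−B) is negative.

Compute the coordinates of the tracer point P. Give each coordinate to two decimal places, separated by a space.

-3.24 1.16

A=(0,0), D=(9.00,0)
B = A + 4.00·(cos141°, sin141°) = (-3.1086, 2.5173)
|BD| = 12.3675
circle(B,10.00) ∩ circle(D,5.00): a=9.2159, h=3.8817
  candidates: C₊=(6.7045,4.4419) cross=48.007; C₋=(5.1243,-3.1589) cross=-48.007
  mode - wants cross < 0 → take C=(5.1243,-3.1589) (cross=-48.007)
ex = (C−B)/|BC| = (0.8233,-0.5676); ey = (0.5676,0.8233)
P = B + 0.66·ex + -1.19·ey = (-3.2407,1.1629)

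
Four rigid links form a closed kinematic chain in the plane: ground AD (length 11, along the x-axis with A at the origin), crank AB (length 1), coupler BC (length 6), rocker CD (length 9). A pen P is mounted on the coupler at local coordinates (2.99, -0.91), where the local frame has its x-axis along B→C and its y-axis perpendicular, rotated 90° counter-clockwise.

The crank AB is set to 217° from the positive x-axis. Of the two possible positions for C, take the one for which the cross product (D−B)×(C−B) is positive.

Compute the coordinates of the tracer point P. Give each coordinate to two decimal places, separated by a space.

A=(0,0), D=(11.00,0)
B = A + 1.00·(cos217°, sin217°) = (-0.7986, -0.6018)
|BD| = 11.8140
circle(B,6.00) ∩ circle(D,9.00): a=4.0025, h=4.4699
  candidates: C₊=(2.9709,4.0662) cross=52.808; C₋=(3.4263,-4.8621) cross=-52.808
  mode + wants cross > 0 → take C=(2.9709,4.0662) (cross=52.808)
ex = (C−B)/|BC| = (0.6283,0.7780); ey = (-0.7780,0.6283)
P = B + 2.99·ex + -0.91·ey = (1.7878,1.1527)

1.79 1.15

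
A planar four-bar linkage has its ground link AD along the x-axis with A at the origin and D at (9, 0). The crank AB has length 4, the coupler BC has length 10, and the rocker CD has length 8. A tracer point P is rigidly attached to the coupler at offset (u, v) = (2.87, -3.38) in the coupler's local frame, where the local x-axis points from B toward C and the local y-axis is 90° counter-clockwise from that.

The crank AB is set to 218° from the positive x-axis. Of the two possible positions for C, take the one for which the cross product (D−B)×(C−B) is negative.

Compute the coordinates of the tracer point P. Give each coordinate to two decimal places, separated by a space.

A=(0,0), D=(9.00,0)
B = A + 4.00·(cos218°, sin218°) = (-3.1520, -2.4626)
|BD| = 12.3991
circle(B,10.00) ∩ circle(D,8.00): a=7.6513, h=6.4388
  candidates: C₊=(3.0679,5.3675) cross=79.835; C₋=(5.6256,-7.2535) cross=-79.835
  mode - wants cross < 0 → take C=(5.6256,-7.2535) (cross=-79.835)
ex = (C−B)/|BC| = (0.8778,-0.4791); ey = (0.4791,0.8778)
P = B + 2.87·ex + -3.38·ey = (-2.2522,-6.8045)

-2.25 -6.80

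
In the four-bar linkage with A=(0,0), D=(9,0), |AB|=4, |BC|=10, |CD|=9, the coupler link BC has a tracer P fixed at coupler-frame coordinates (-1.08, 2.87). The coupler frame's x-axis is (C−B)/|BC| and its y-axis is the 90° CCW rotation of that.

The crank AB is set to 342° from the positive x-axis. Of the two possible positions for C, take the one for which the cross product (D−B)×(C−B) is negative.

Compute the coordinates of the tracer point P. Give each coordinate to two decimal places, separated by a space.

5.32 1.43

A=(0,0), D=(9.00,0)
B = A + 4.00·(cos342°, sin342°) = (3.8042, -1.2361)
|BD| = 5.3408
circle(B,10.00) ∩ circle(D,9.00): a=4.4492, h=8.9557
  candidates: C₊=(6.0599,8.5062) cross=47.831; C₋=(10.2053,-8.9189) cross=-47.831
  mode - wants cross < 0 → take C=(10.2053,-8.9189) (cross=-47.831)
ex = (C−B)/|BC| = (0.6401,-0.7683); ey = (0.7683,0.6401)
P = B + -1.08·ex + 2.87·ey = (5.3179,1.4308)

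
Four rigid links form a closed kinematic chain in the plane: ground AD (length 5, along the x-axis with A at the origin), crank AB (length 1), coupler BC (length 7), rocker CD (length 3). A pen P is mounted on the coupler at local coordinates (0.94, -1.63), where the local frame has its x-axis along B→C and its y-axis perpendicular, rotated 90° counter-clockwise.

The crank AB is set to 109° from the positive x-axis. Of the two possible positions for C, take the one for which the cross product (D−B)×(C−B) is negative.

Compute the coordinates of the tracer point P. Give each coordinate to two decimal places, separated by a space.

A=(0,0), D=(5.00,0)
B = A + 1.00·(cos109°, sin109°) = (-0.3256, 0.9455)
|BD| = 5.4089
circle(B,7.00) ∩ circle(D,3.00): a=6.4021, h=2.8308
  candidates: C₊=(6.4728,2.6136) cross=15.311; C₋=(5.4831,-2.9609) cross=-15.311
  mode - wants cross < 0 → take C=(5.4831,-2.9609) (cross=-15.311)
ex = (C−B)/|BC| = (0.8298,-0.5581); ey = (0.5581,0.8298)
P = B + 0.94·ex + -1.63·ey = (-0.4552,-0.9316)

-0.46 -0.93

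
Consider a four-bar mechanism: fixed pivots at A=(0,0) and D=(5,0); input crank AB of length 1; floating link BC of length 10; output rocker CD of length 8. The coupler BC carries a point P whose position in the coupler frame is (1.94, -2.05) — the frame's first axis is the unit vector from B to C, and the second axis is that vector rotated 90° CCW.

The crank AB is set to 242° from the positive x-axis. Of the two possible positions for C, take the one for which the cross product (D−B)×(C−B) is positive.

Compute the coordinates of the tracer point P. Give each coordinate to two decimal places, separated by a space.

2.25 -0.12

A=(0,0), D=(5.00,0)
B = A + 1.00·(cos242°, sin242°) = (-0.4695, -0.8829)
|BD| = 5.5403
circle(B,10.00) ∩ circle(D,8.00): a=6.0191, h=7.9857
  candidates: C₊=(4.2000,7.9599) cross=44.243; C₋=(6.7453,-7.8073) cross=-44.243
  mode + wants cross > 0 → take C=(4.2000,7.9599) (cross=44.243)
ex = (C−B)/|BC| = (0.4669,0.8843); ey = (-0.8843,0.4669)
P = B + 1.94·ex + -2.05·ey = (2.2492,-0.1247)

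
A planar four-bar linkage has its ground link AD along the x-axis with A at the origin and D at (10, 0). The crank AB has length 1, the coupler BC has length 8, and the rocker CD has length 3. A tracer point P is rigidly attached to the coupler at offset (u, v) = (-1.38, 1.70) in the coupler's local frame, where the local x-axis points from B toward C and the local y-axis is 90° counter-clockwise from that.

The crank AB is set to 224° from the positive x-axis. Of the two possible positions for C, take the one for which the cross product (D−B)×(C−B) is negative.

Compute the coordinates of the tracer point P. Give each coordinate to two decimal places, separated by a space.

-1.98 1.09

A=(0,0), D=(10.00,0)
B = A + 1.00·(cos224°, sin224°) = (-0.7193, -0.6947)
|BD| = 10.7418
circle(B,8.00) ∩ circle(D,3.00): a=7.9310, h=1.0485
  candidates: C₊=(7.1273,0.8645) cross=11.262; C₋=(7.2629,-1.2280) cross=-11.262
  mode - wants cross < 0 → take C=(7.2629,-1.2280) (cross=-11.262)
ex = (C−B)/|BC| = (0.9978,-0.0667); ey = (0.0667,0.9978)
P = B + -1.38·ex + 1.70·ey = (-1.9829,1.0936)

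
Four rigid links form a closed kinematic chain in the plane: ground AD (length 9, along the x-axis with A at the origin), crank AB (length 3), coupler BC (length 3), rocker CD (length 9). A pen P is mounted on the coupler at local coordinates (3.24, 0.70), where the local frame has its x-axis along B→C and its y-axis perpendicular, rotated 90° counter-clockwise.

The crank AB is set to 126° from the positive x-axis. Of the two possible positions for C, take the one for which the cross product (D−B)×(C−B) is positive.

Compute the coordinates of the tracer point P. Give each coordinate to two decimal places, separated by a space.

0.75 4.59

A=(0,0), D=(9.00,0)
B = A + 3.00·(cos126°, sin126°) = (-1.7634, 2.4271)
|BD| = 11.0336
circle(B,3.00) ∩ circle(D,9.00): a=2.2540, h=1.9797
  candidates: C₊=(0.8710,3.8625) cross=21.843; C₋=(0.0000,0.0000) cross=-21.843
  mode + wants cross > 0 → take C=(0.8710,3.8625) (cross=21.843)
ex = (C−B)/|BC| = (0.8781,0.4785); ey = (-0.4785,0.8781)
P = B + 3.24·ex + 0.70·ey = (0.7468,4.5920)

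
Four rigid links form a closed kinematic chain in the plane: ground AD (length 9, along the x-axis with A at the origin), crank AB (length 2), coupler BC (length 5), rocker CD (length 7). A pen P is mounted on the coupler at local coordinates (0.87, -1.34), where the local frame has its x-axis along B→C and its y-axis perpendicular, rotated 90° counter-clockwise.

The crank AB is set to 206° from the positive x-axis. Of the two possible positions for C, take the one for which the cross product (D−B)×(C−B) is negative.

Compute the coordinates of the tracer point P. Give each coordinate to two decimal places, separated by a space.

-1.60 -2.46

A=(0,0), D=(9.00,0)
B = A + 2.00·(cos206°, sin206°) = (-1.7976, -0.8767)
|BD| = 10.8331
circle(B,5.00) ∩ circle(D,7.00): a=4.3088, h=2.5365
  candidates: C₊=(2.2918,2.0002) cross=27.478; C₋=(2.7024,-3.0562) cross=-27.478
  mode - wants cross < 0 → take C=(2.7024,-3.0562) (cross=-27.478)
ex = (C−B)/|BC| = (0.9000,-0.4359); ey = (0.4359,0.9000)
P = B + 0.87·ex + -1.34·ey = (-1.5987,-2.4620)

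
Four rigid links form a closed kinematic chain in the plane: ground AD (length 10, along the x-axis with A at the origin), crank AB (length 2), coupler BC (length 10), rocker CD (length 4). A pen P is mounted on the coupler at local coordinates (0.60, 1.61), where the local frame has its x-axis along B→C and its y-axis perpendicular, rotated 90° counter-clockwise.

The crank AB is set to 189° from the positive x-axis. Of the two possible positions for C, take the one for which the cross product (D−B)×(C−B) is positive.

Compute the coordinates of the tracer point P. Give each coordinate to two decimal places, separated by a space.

-1.96 1.41

A=(0,0), D=(10.00,0)
B = A + 2.00·(cos189°, sin189°) = (-1.9754, -0.3129)
|BD| = 11.9795
circle(B,10.00) ∩ circle(D,4.00): a=9.4957, h=3.1355
  candidates: C₊=(7.4352,3.0695) cross=37.561; C₋=(7.5990,-3.1993) cross=-37.561
  mode + wants cross > 0 → take C=(7.4352,3.0695) (cross=37.561)
ex = (C−B)/|BC| = (0.9411,0.3382); ey = (-0.3382,0.9411)
P = B + 0.60·ex + 1.61·ey = (-1.9553,1.4052)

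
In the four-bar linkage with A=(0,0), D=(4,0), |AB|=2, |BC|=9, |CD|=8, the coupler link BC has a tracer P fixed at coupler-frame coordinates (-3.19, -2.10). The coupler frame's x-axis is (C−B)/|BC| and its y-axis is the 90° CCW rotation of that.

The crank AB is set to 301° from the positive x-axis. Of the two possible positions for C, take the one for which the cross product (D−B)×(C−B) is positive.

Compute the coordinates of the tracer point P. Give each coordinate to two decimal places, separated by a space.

A=(0,0), D=(4.00,0)
B = A + 2.00·(cos301°, sin301°) = (1.0301, -1.7143)
|BD| = 3.4292
circle(B,9.00) ∩ circle(D,8.00): a=4.1933, h=7.9634
  candidates: C₊=(0.6807,7.2789) cross=27.308; C₋=(8.6429,-6.5149) cross=-27.308
  mode + wants cross > 0 → take C=(0.6807,7.2789) (cross=27.308)
ex = (C−B)/|BC| = (-0.0388,0.9992); ey = (-0.9992,-0.0388)
P = B + -3.19·ex + -2.10·ey = (3.2523,-4.8204)

3.25 -4.82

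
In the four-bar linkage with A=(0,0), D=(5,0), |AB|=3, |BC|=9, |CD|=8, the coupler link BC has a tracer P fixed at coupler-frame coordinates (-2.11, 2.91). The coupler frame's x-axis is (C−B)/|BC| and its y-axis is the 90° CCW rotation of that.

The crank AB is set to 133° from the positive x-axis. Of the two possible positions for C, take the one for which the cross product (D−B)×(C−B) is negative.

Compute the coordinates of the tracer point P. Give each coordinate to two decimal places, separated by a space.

A=(0,0), D=(5.00,0)
B = A + 3.00·(cos133°, sin133°) = (-2.0460, 2.1941)
|BD| = 7.3797
circle(B,9.00) ∩ circle(D,8.00): a=4.8417, h=7.5867
  candidates: C₊=(4.8323,7.9982) cross=55.988; C₋=(0.3211,-6.4891) cross=-55.988
  mode - wants cross < 0 → take C=(0.3211,-6.4891) (cross=-55.988)
ex = (C−B)/|BC| = (0.2630,-0.9648); ey = (0.9648,0.2630)
P = B + -2.11·ex + 2.91·ey = (0.2066,4.9951)

0.21 5.00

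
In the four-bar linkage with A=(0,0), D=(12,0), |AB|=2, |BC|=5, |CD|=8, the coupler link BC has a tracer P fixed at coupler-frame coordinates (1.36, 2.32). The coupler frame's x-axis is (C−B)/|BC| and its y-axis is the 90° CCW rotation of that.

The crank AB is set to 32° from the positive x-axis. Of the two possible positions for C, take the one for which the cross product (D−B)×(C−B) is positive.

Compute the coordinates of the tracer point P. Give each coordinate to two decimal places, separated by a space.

1.11 3.69

A=(0,0), D=(12.00,0)
B = A + 2.00·(cos32°, sin32°) = (1.6961, 1.0598)
|BD| = 10.3583
circle(B,5.00) ∩ circle(D,8.00): a=3.2966, h=3.7593
  candidates: C₊=(5.3600,4.4621) cross=38.940; C₋=(4.5907,-3.0171) cross=-38.940
  mode + wants cross > 0 → take C=(5.3600,4.4621) (cross=38.940)
ex = (C−B)/|BC| = (0.7328,0.6805); ey = (-0.6805,0.7328)
P = B + 1.36·ex + 2.32·ey = (1.1140,3.6853)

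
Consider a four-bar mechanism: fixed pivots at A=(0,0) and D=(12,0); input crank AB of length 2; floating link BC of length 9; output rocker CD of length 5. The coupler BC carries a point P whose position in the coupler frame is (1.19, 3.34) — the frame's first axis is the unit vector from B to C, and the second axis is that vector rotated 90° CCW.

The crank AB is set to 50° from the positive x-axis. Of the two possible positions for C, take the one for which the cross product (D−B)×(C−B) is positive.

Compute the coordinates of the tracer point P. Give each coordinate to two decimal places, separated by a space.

1.31 5.08

A=(0,0), D=(12.00,0)
B = A + 2.00·(cos50°, sin50°) = (1.2856, 1.5321)
|BD| = 10.8234
circle(B,9.00) ∩ circle(D,5.00): a=7.9987, h=4.1256
  candidates: C₊=(9.7877,4.4840) cross=44.654; C₋=(8.6197,-3.6843) cross=-44.654
  mode + wants cross > 0 → take C=(9.7877,4.4840) (cross=44.654)
ex = (C−B)/|BC| = (0.9447,0.3280); ey = (-0.3280,0.9447)
P = B + 1.19·ex + 3.34·ey = (1.3143,5.0776)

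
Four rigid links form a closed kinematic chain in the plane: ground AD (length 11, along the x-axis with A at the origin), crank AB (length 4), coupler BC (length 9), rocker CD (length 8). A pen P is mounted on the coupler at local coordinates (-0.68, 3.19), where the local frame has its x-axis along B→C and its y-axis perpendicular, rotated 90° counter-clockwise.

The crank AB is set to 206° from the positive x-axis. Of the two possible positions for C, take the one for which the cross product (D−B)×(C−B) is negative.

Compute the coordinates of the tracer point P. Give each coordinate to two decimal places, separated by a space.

-3.06 1.46

A=(0,0), D=(11.00,0)
B = A + 4.00·(cos206°, sin206°) = (-3.5952, -1.7535)
|BD| = 14.7001
circle(B,9.00) ∩ circle(D,8.00): a=7.9283, h=4.2594
  candidates: C₊=(3.7684,3.4212) cross=62.613; C₋=(4.7846,-5.0367) cross=-62.613
  mode - wants cross < 0 → take C=(4.7846,-5.0367) (cross=-62.613)
ex = (C−B)/|BC| = (0.9311,-0.3648); ey = (0.3648,0.9311)
P = B + -0.68·ex + 3.19·ey = (-3.0646,1.4647)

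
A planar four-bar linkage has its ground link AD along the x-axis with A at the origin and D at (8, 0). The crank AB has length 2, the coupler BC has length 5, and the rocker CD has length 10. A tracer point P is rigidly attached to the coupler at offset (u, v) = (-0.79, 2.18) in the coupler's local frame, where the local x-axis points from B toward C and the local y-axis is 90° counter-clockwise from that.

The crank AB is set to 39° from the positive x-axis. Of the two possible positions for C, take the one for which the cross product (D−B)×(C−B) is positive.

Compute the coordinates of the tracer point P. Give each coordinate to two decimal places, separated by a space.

A=(0,0), D=(8.00,0)
B = A + 2.00·(cos39°, sin39°) = (1.5543, 1.2586)
|BD| = 6.5674
circle(B,5.00) ∩ circle(D,10.00): a=-2.4263, h=4.3719
  candidates: C₊=(0.0109,6.0145) cross=28.712; C₋=(-1.6649,-2.5672) cross=-28.712
  mode + wants cross > 0 → take C=(0.0109,6.0145) (cross=28.712)
ex = (C−B)/|BC| = (-0.3087,0.9512); ey = (-0.9512,-0.3087)
P = B + -0.79·ex + 2.18·ey = (-0.2754,-0.1657)

-0.28 -0.17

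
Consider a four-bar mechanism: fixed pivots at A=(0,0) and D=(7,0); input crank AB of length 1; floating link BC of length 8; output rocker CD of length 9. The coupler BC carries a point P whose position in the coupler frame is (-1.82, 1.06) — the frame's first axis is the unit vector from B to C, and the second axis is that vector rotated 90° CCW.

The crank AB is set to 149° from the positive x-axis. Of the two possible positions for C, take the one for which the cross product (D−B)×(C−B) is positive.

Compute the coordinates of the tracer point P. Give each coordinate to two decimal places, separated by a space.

A=(0,0), D=(7.00,0)
B = A + 1.00·(cos149°, sin149°) = (-0.8572, 0.5150)
|BD| = 7.8740
circle(B,8.00) ∩ circle(D,9.00): a=2.8575, h=7.4723
  candidates: C₊=(2.4830,7.7844) cross=58.837; C₋=(1.5055,-7.1281) cross=-58.837
  mode + wants cross > 0 → take C=(2.4830,7.7844) (cross=58.837)
ex = (C−B)/|BC| = (0.4175,0.9087); ey = (-0.9087,0.4175)
P = B + -1.82·ex + 1.06·ey = (-2.5802,-0.6962)

-2.58 -0.70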